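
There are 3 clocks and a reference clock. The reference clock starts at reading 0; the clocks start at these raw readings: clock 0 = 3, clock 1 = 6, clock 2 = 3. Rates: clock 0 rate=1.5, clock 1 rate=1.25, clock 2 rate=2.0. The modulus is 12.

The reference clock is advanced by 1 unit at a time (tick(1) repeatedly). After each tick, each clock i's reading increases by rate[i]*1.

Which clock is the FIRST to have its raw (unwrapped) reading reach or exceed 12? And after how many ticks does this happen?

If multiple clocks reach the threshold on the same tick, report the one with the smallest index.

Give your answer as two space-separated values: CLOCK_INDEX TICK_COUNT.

clock 0: start=3, rate=1.5, needs 12-3 = 9; ticks = ceil(9/1.5) = ceil(6.0000) = 6; reading at tick 6 = 3 + 1.5*6 = 12.0000
clock 1: start=6, rate=1.25, needs 12-6 = 6; ticks = ceil(6/1.25) = ceil(4.8000) = 5; reading at tick 5 = 6 + 1.25*5 = 12.2500
clock 2: start=3, rate=2.0, needs 12-3 = 9; ticks = ceil(9/2.0) = ceil(4.5000) = 5; reading at tick 5 = 3 + 2.0*5 = 13.0000
Minimum tick count = 5; winners = [1, 2]; smallest index = 1

Answer: 1 5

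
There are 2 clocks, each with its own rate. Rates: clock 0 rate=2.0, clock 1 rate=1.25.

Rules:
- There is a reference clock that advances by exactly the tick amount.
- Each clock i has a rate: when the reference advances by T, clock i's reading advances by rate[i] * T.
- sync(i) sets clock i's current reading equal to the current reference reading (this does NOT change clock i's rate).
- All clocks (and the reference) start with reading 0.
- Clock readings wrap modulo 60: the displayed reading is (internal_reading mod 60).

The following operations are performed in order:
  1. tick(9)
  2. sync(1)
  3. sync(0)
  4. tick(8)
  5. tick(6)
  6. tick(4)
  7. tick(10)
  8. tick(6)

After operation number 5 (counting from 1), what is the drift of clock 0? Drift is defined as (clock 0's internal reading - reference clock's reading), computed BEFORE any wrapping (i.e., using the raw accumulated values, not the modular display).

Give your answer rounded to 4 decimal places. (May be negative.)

After op 1 tick(9): ref=9.0000 raw=[18.0000 11.2500]
After op 2 sync(1): ref=9.0000 raw=[18.0000 9.0000]
After op 3 sync(0): ref=9.0000 raw=[9.0000 9.0000]
After op 4 tick(8): ref=17.0000 raw=[25.0000 19.0000]
After op 5 tick(6): ref=23.0000 raw=[37.0000 26.5000]
Drift of clock 0 after op 5: 37.0000 - 23.0000 = 14.0000

Answer: 14.0000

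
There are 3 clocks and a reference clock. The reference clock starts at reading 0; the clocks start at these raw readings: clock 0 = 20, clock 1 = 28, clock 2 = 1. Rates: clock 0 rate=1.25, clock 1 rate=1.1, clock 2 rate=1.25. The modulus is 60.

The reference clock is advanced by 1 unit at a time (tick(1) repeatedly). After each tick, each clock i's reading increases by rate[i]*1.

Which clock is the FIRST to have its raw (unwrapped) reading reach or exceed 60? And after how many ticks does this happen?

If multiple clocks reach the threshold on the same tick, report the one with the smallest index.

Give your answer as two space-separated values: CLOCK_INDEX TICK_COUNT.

Answer: 1 30

Derivation:
clock 0: start=20, rate=1.25, needs 60-20 = 40; ticks = ceil(40/1.25) = ceil(32.0000) = 32; reading at tick 32 = 20 + 1.25*32 = 60.0000
clock 1: start=28, rate=1.1, needs 60-28 = 32; ticks = ceil(32/1.1) = ceil(29.0909) = 30; reading at tick 30 = 28 + 1.1*30 = 61.0000
clock 2: start=1, rate=1.25, needs 60-1 = 59; ticks = ceil(59/1.25) = ceil(47.2000) = 48; reading at tick 48 = 1 + 1.25*48 = 61.0000
Minimum tick count = 30; winners = [1]; smallest index = 1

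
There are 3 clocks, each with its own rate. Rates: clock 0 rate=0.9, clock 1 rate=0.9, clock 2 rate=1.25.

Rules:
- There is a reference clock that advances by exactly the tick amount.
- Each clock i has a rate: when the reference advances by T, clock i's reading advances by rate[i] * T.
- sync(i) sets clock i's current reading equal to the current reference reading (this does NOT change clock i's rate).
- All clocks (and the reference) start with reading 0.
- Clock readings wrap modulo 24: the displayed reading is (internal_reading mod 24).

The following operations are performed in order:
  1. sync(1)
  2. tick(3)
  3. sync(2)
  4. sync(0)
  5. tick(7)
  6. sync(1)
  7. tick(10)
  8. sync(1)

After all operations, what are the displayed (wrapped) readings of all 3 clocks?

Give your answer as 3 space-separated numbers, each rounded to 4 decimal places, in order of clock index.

After op 1 sync(1): ref=0.0000 raw=[0.0000 0.0000 0.0000]
After op 2 tick(3): ref=3.0000 raw=[2.7000 2.7000 3.7500]
After op 3 sync(2): ref=3.0000 raw=[2.7000 2.7000 3.0000]
After op 4 sync(0): ref=3.0000 raw=[3.0000 2.7000 3.0000]
After op 5 tick(7): ref=10.0000 raw=[9.3000 9.0000 11.7500]
After op 6 sync(1): ref=10.0000 raw=[9.3000 10.0000 11.7500]
After op 7 tick(10): ref=20.0000 raw=[18.3000 19.0000 24.2500]
After op 8 sync(1): ref=20.0000 raw=[18.3000 20.0000 24.2500]
Wrap final raw readings (mod 24): 18.3000 mod 24 = 18.3000; 20.0000 mod 24 = 20.0000; 24.2500 mod 24 = 0.2500

Answer: 18.3000 20.0000 0.2500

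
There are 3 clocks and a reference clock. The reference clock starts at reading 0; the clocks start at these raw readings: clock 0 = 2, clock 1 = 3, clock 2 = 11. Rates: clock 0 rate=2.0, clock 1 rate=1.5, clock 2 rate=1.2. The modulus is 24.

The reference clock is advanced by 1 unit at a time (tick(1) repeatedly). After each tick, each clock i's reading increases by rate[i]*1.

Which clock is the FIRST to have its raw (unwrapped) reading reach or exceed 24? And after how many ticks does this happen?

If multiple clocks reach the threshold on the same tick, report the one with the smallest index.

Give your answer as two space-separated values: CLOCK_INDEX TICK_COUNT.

clock 0: start=2, rate=2.0, needs 24-2 = 22; ticks = ceil(22/2.0) = ceil(11.0000) = 11; reading at tick 11 = 2 + 2.0*11 = 24.0000
clock 1: start=3, rate=1.5, needs 24-3 = 21; ticks = ceil(21/1.5) = ceil(14.0000) = 14; reading at tick 14 = 3 + 1.5*14 = 24.0000
clock 2: start=11, rate=1.2, needs 24-11 = 13; ticks = ceil(13/1.2) = ceil(10.8333) = 11; reading at tick 11 = 11 + 1.2*11 = 24.2000
Minimum tick count = 11; winners = [0, 2]; smallest index = 0

Answer: 0 11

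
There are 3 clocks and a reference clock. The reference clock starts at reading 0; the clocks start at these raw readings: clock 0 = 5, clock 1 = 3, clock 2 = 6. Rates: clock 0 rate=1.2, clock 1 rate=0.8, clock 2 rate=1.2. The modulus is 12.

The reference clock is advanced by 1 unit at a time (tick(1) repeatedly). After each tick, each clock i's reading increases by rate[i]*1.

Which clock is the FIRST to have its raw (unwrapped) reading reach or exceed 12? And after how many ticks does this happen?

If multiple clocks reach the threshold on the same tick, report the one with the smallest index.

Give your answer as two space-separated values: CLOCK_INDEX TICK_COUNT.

clock 0: start=5, rate=1.2, needs 12-5 = 7; ticks = ceil(7/1.2) = ceil(5.8333) = 6; reading at tick 6 = 5 + 1.2*6 = 12.2000
clock 1: start=3, rate=0.8, needs 12-3 = 9; ticks = ceil(9/0.8) = ceil(11.2500) = 12; reading at tick 12 = 3 + 0.8*12 = 12.6000
clock 2: start=6, rate=1.2, needs 12-6 = 6; ticks = ceil(6/1.2) = ceil(5.0000) = 5; reading at tick 5 = 6 + 1.2*5 = 12.0000
Minimum tick count = 5; winners = [2]; smallest index = 2

Answer: 2 5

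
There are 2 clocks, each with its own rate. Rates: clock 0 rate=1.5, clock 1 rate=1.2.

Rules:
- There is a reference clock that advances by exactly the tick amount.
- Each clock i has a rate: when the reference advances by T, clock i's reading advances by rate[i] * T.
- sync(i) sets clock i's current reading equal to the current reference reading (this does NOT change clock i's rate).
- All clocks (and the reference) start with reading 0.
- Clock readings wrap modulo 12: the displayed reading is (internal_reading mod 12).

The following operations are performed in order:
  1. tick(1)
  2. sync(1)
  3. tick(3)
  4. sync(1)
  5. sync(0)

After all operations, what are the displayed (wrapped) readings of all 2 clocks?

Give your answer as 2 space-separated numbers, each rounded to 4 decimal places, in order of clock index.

After op 1 tick(1): ref=1.0000 raw=[1.5000 1.2000]
After op 2 sync(1): ref=1.0000 raw=[1.5000 1.0000]
After op 3 tick(3): ref=4.0000 raw=[6.0000 4.6000]
After op 4 sync(1): ref=4.0000 raw=[6.0000 4.0000]
After op 5 sync(0): ref=4.0000 raw=[4.0000 4.0000]
Wrap final raw readings (mod 12): 4.0000 mod 12 = 4.0000; 4.0000 mod 12 = 4.0000

Answer: 4.0000 4.0000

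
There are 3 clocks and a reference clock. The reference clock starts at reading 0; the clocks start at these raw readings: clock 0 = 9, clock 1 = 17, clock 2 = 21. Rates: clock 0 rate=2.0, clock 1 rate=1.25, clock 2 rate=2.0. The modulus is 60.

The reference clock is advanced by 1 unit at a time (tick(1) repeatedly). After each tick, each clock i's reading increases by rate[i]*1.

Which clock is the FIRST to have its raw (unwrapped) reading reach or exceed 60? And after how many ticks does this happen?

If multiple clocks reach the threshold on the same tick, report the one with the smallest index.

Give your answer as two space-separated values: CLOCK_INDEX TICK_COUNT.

Answer: 2 20

Derivation:
clock 0: start=9, rate=2.0, needs 60-9 = 51; ticks = ceil(51/2.0) = ceil(25.5000) = 26; reading at tick 26 = 9 + 2.0*26 = 61.0000
clock 1: start=17, rate=1.25, needs 60-17 = 43; ticks = ceil(43/1.25) = ceil(34.4000) = 35; reading at tick 35 = 17 + 1.25*35 = 60.7500
clock 2: start=21, rate=2.0, needs 60-21 = 39; ticks = ceil(39/2.0) = ceil(19.5000) = 20; reading at tick 20 = 21 + 2.0*20 = 61.0000
Minimum tick count = 20; winners = [2]; smallest index = 2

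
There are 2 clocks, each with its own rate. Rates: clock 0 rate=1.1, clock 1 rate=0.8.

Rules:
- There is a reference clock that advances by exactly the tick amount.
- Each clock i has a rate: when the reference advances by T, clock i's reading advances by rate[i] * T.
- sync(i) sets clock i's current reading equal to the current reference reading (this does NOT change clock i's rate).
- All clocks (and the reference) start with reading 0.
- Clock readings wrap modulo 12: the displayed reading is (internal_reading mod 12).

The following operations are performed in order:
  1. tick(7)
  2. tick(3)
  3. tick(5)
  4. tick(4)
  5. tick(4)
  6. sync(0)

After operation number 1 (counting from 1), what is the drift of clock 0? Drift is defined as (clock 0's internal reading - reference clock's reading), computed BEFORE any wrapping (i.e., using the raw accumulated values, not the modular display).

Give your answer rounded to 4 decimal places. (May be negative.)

Answer: 0.7000

Derivation:
After op 1 tick(7): ref=7.0000 raw=[7.7000 5.6000]
Drift of clock 0 after op 1: 7.7000 - 7.0000 = 0.7000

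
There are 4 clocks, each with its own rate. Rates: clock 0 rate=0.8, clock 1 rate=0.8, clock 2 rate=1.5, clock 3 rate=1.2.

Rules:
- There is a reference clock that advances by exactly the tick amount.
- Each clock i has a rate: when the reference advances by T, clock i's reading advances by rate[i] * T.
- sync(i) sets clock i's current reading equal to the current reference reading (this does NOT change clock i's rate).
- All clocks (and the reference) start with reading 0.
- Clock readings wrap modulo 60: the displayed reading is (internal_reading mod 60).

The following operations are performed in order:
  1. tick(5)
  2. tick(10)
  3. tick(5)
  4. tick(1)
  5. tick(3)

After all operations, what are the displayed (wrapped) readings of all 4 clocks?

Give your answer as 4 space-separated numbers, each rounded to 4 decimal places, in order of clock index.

After op 1 tick(5): ref=5.0000 raw=[4.0000 4.0000 7.5000 6.0000]
After op 2 tick(10): ref=15.0000 raw=[12.0000 12.0000 22.5000 18.0000]
After op 3 tick(5): ref=20.0000 raw=[16.0000 16.0000 30.0000 24.0000]
After op 4 tick(1): ref=21.0000 raw=[16.8000 16.8000 31.5000 25.2000]
After op 5 tick(3): ref=24.0000 raw=[19.2000 19.2000 36.0000 28.8000]
Wrap final raw readings (mod 60): 19.2000 mod 60 = 19.2000; 19.2000 mod 60 = 19.2000; 36.0000 mod 60 = 36.0000; 28.8000 mod 60 = 28.8000

Answer: 19.2000 19.2000 36.0000 28.8000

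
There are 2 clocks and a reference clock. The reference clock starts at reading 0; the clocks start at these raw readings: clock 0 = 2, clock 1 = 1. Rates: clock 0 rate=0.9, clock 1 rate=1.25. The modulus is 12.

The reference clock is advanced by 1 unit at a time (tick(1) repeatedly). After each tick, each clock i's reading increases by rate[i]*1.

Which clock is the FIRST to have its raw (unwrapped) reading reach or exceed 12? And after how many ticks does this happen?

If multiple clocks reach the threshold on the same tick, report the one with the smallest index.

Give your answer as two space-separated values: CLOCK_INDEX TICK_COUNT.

Answer: 1 9

Derivation:
clock 0: start=2, rate=0.9, needs 12-2 = 10; ticks = ceil(10/0.9) = ceil(11.1111) = 12; reading at tick 12 = 2 + 0.9*12 = 12.8000
clock 1: start=1, rate=1.25, needs 12-1 = 11; ticks = ceil(11/1.25) = ceil(8.8000) = 9; reading at tick 9 = 1 + 1.25*9 = 12.2500
Minimum tick count = 9; winners = [1]; smallest index = 1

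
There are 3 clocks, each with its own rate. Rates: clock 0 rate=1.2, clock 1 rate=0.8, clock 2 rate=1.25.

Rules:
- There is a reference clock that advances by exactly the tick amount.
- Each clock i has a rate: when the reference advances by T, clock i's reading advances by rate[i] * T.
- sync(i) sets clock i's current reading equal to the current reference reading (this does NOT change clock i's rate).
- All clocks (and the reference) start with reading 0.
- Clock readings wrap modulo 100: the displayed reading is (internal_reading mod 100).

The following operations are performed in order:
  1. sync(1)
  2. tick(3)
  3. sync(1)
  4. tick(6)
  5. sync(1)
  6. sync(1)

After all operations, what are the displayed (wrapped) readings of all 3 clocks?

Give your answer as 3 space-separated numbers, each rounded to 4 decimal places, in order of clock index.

Answer: 10.8000 9.0000 11.2500

Derivation:
After op 1 sync(1): ref=0.0000 raw=[0.0000 0.0000 0.0000]
After op 2 tick(3): ref=3.0000 raw=[3.6000 2.4000 3.7500]
After op 3 sync(1): ref=3.0000 raw=[3.6000 3.0000 3.7500]
After op 4 tick(6): ref=9.0000 raw=[10.8000 7.8000 11.2500]
After op 5 sync(1): ref=9.0000 raw=[10.8000 9.0000 11.2500]
After op 6 sync(1): ref=9.0000 raw=[10.8000 9.0000 11.2500]
Wrap final raw readings (mod 100): 10.8000 mod 100 = 10.8000; 9.0000 mod 100 = 9.0000; 11.2500 mod 100 = 11.2500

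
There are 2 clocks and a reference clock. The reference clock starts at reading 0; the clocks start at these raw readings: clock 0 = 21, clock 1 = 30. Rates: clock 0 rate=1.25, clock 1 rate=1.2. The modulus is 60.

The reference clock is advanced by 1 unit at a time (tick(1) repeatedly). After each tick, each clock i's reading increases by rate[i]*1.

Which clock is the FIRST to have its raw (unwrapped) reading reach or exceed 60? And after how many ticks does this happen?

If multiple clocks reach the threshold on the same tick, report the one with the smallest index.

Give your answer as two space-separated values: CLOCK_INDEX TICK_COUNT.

clock 0: start=21, rate=1.25, needs 60-21 = 39; ticks = ceil(39/1.25) = ceil(31.2000) = 32; reading at tick 32 = 21 + 1.25*32 = 61.0000
clock 1: start=30, rate=1.2, needs 60-30 = 30; ticks = ceil(30/1.2) = ceil(25.0000) = 25; reading at tick 25 = 30 + 1.2*25 = 60.0000
Minimum tick count = 25; winners = [1]; smallest index = 1

Answer: 1 25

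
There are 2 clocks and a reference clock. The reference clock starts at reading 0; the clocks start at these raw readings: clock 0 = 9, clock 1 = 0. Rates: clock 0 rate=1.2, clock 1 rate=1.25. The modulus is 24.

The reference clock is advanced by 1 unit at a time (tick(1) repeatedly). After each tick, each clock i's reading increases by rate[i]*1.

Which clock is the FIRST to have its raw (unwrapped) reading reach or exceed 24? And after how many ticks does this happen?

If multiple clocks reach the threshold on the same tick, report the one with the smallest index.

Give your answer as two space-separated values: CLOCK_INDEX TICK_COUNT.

Answer: 0 13

Derivation:
clock 0: start=9, rate=1.2, needs 24-9 = 15; ticks = ceil(15/1.2) = ceil(12.5000) = 13; reading at tick 13 = 9 + 1.2*13 = 24.6000
clock 1: start=0, rate=1.25, needs 24-0 = 24; ticks = ceil(24/1.25) = ceil(19.2000) = 20; reading at tick 20 = 0 + 1.25*20 = 25.0000
Minimum tick count = 13; winners = [0]; smallest index = 0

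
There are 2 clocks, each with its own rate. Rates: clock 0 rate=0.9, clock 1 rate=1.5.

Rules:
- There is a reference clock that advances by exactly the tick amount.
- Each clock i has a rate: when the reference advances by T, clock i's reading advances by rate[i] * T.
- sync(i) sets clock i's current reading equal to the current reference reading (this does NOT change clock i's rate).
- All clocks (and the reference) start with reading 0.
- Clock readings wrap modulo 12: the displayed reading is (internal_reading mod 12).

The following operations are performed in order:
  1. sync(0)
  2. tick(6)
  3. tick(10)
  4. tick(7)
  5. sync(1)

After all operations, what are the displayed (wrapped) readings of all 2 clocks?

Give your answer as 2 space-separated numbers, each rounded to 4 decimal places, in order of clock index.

After op 1 sync(0): ref=0.0000 raw=[0.0000 0.0000]
After op 2 tick(6): ref=6.0000 raw=[5.4000 9.0000]
After op 3 tick(10): ref=16.0000 raw=[14.4000 24.0000]
After op 4 tick(7): ref=23.0000 raw=[20.7000 34.5000]
After op 5 sync(1): ref=23.0000 raw=[20.7000 23.0000]
Wrap final raw readings (mod 12): 20.7000 mod 12 = 8.7000; 23.0000 mod 12 = 11.0000

Answer: 8.7000 11.0000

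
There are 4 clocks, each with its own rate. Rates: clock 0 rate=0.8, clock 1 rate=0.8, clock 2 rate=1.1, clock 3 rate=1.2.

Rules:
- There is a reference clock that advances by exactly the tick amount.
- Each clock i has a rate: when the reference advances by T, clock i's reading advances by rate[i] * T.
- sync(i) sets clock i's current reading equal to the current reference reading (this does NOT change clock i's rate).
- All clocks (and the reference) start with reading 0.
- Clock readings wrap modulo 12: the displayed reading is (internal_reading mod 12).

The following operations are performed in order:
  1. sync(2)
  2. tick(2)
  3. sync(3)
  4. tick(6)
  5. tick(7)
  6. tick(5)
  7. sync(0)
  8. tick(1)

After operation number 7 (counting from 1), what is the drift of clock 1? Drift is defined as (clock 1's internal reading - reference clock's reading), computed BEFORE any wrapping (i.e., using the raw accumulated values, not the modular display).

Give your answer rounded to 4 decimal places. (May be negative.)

After op 1 sync(2): ref=0.0000 raw=[0.0000 0.0000 0.0000 0.0000]
After op 2 tick(2): ref=2.0000 raw=[1.6000 1.6000 2.2000 2.4000]
After op 3 sync(3): ref=2.0000 raw=[1.6000 1.6000 2.2000 2.0000]
After op 4 tick(6): ref=8.0000 raw=[6.4000 6.4000 8.8000 9.2000]
After op 5 tick(7): ref=15.0000 raw=[12.0000 12.0000 16.5000 17.6000]
After op 6 tick(5): ref=20.0000 raw=[16.0000 16.0000 22.0000 23.6000]
After op 7 sync(0): ref=20.0000 raw=[20.0000 16.0000 22.0000 23.6000]
Drift of clock 1 after op 7: 16.0000 - 20.0000 = -4.0000

Answer: -4.0000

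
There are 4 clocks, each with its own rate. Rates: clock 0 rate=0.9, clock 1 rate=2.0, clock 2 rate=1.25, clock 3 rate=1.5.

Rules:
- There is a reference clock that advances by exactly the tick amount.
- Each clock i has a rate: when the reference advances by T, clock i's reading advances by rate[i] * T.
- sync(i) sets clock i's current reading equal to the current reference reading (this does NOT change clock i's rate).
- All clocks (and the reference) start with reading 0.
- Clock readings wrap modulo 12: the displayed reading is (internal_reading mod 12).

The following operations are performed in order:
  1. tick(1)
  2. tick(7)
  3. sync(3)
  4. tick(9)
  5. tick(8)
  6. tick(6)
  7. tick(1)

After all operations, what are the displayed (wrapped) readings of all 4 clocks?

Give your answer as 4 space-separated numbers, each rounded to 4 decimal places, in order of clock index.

Answer: 4.8000 4.0000 4.0000 8.0000

Derivation:
After op 1 tick(1): ref=1.0000 raw=[0.9000 2.0000 1.2500 1.5000]
After op 2 tick(7): ref=8.0000 raw=[7.2000 16.0000 10.0000 12.0000]
After op 3 sync(3): ref=8.0000 raw=[7.2000 16.0000 10.0000 8.0000]
After op 4 tick(9): ref=17.0000 raw=[15.3000 34.0000 21.2500 21.5000]
After op 5 tick(8): ref=25.0000 raw=[22.5000 50.0000 31.2500 33.5000]
After op 6 tick(6): ref=31.0000 raw=[27.9000 62.0000 38.7500 42.5000]
After op 7 tick(1): ref=32.0000 raw=[28.8000 64.0000 40.0000 44.0000]
Wrap final raw readings (mod 12): 28.8000 mod 12 = 4.8000; 64.0000 mod 12 = 4.0000; 40.0000 mod 12 = 4.0000; 44.0000 mod 12 = 8.0000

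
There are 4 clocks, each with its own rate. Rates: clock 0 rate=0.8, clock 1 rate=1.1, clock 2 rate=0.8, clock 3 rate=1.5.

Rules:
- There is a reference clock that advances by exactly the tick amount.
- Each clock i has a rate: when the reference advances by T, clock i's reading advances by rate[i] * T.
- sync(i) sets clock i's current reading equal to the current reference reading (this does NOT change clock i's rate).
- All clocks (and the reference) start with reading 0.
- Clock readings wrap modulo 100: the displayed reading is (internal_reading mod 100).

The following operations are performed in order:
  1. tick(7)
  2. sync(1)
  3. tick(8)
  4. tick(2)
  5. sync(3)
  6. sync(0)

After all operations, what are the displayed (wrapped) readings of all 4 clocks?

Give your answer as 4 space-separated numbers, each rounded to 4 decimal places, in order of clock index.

Answer: 17.0000 18.0000 13.6000 17.0000

Derivation:
After op 1 tick(7): ref=7.0000 raw=[5.6000 7.7000 5.6000 10.5000]
After op 2 sync(1): ref=7.0000 raw=[5.6000 7.0000 5.6000 10.5000]
After op 3 tick(8): ref=15.0000 raw=[12.0000 15.8000 12.0000 22.5000]
After op 4 tick(2): ref=17.0000 raw=[13.6000 18.0000 13.6000 25.5000]
After op 5 sync(3): ref=17.0000 raw=[13.6000 18.0000 13.6000 17.0000]
After op 6 sync(0): ref=17.0000 raw=[17.0000 18.0000 13.6000 17.0000]
Wrap final raw readings (mod 100): 17.0000 mod 100 = 17.0000; 18.0000 mod 100 = 18.0000; 13.6000 mod 100 = 13.6000; 17.0000 mod 100 = 17.0000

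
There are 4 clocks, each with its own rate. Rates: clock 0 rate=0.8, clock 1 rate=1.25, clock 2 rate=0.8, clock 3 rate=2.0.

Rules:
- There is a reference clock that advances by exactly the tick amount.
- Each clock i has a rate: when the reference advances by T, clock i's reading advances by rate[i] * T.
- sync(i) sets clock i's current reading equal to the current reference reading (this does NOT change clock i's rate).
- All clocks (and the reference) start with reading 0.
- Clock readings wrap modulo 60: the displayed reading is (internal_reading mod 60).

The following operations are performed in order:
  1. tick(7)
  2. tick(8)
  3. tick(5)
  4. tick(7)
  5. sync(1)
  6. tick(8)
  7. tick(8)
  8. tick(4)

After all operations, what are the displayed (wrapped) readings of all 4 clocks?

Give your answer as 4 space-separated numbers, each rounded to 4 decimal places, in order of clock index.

Answer: 37.6000 52.0000 37.6000 34.0000

Derivation:
After op 1 tick(7): ref=7.0000 raw=[5.6000 8.7500 5.6000 14.0000]
After op 2 tick(8): ref=15.0000 raw=[12.0000 18.7500 12.0000 30.0000]
After op 3 tick(5): ref=20.0000 raw=[16.0000 25.0000 16.0000 40.0000]
After op 4 tick(7): ref=27.0000 raw=[21.6000 33.7500 21.6000 54.0000]
After op 5 sync(1): ref=27.0000 raw=[21.6000 27.0000 21.6000 54.0000]
After op 6 tick(8): ref=35.0000 raw=[28.0000 37.0000 28.0000 70.0000]
After op 7 tick(8): ref=43.0000 raw=[34.4000 47.0000 34.4000 86.0000]
After op 8 tick(4): ref=47.0000 raw=[37.6000 52.0000 37.6000 94.0000]
Wrap final raw readings (mod 60): 37.6000 mod 60 = 37.6000; 52.0000 mod 60 = 52.0000; 37.6000 mod 60 = 37.6000; 94.0000 mod 60 = 34.0000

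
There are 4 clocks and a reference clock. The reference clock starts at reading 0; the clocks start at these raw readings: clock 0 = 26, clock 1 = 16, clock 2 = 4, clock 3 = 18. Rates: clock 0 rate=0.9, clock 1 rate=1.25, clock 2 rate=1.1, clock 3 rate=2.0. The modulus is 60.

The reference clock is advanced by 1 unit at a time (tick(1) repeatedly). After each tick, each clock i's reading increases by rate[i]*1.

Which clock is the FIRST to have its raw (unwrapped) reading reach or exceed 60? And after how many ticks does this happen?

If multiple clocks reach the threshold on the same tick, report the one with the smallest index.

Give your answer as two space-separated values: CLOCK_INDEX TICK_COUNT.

Answer: 3 21

Derivation:
clock 0: start=26, rate=0.9, needs 60-26 = 34; ticks = ceil(34/0.9) = ceil(37.7778) = 38; reading at tick 38 = 26 + 0.9*38 = 60.2000
clock 1: start=16, rate=1.25, needs 60-16 = 44; ticks = ceil(44/1.25) = ceil(35.2000) = 36; reading at tick 36 = 16 + 1.25*36 = 61.0000
clock 2: start=4, rate=1.1, needs 60-4 = 56; ticks = ceil(56/1.1) = ceil(50.9091) = 51; reading at tick 51 = 4 + 1.1*51 = 60.1000
clock 3: start=18, rate=2.0, needs 60-18 = 42; ticks = ceil(42/2.0) = ceil(21.0000) = 21; reading at tick 21 = 18 + 2.0*21 = 60.0000
Minimum tick count = 21; winners = [3]; smallest index = 3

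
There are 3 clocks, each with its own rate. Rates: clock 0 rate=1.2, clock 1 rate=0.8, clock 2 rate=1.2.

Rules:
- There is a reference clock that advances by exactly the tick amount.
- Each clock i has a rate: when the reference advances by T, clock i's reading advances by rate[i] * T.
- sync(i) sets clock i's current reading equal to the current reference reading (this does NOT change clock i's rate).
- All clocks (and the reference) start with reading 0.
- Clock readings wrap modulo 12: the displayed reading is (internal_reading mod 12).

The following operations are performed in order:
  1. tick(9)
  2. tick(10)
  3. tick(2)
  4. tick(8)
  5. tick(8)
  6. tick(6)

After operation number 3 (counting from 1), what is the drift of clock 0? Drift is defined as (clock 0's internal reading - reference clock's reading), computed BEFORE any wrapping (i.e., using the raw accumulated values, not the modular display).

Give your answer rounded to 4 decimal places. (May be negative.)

After op 1 tick(9): ref=9.0000 raw=[10.8000 7.2000 10.8000]
After op 2 tick(10): ref=19.0000 raw=[22.8000 15.2000 22.8000]
After op 3 tick(2): ref=21.0000 raw=[25.2000 16.8000 25.2000]
Drift of clock 0 after op 3: 25.2000 - 21.0000 = 4.2000

Answer: 4.2000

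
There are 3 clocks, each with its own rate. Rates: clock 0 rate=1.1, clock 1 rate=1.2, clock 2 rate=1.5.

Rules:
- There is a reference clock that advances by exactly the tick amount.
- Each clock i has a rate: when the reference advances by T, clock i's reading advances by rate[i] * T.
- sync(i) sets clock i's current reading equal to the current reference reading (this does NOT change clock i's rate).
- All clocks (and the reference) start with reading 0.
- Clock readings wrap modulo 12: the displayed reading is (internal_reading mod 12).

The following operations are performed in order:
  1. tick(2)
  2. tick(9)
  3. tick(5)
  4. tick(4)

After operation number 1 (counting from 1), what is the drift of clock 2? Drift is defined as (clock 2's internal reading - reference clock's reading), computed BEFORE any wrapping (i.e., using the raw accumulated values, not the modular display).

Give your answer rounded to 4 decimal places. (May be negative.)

After op 1 tick(2): ref=2.0000 raw=[2.2000 2.4000 3.0000]
Drift of clock 2 after op 1: 3.0000 - 2.0000 = 1.0000

Answer: 1.0000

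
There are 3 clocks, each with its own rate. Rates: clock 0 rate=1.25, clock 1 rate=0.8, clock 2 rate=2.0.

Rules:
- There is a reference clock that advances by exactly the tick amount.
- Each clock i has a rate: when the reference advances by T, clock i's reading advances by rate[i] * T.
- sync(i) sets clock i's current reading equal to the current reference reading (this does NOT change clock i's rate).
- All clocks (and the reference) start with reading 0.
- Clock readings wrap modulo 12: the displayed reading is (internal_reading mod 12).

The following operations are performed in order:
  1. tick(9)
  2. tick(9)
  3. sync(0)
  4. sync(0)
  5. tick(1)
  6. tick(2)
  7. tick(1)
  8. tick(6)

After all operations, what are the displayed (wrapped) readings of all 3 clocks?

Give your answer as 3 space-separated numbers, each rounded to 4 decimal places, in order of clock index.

After op 1 tick(9): ref=9.0000 raw=[11.2500 7.2000 18.0000]
After op 2 tick(9): ref=18.0000 raw=[22.5000 14.4000 36.0000]
After op 3 sync(0): ref=18.0000 raw=[18.0000 14.4000 36.0000]
After op 4 sync(0): ref=18.0000 raw=[18.0000 14.4000 36.0000]
After op 5 tick(1): ref=19.0000 raw=[19.2500 15.2000 38.0000]
After op 6 tick(2): ref=21.0000 raw=[21.7500 16.8000 42.0000]
After op 7 tick(1): ref=22.0000 raw=[23.0000 17.6000 44.0000]
After op 8 tick(6): ref=28.0000 raw=[30.5000 22.4000 56.0000]
Wrap final raw readings (mod 12): 30.5000 mod 12 = 6.5000; 22.4000 mod 12 = 10.4000; 56.0000 mod 12 = 8.0000

Answer: 6.5000 10.4000 8.0000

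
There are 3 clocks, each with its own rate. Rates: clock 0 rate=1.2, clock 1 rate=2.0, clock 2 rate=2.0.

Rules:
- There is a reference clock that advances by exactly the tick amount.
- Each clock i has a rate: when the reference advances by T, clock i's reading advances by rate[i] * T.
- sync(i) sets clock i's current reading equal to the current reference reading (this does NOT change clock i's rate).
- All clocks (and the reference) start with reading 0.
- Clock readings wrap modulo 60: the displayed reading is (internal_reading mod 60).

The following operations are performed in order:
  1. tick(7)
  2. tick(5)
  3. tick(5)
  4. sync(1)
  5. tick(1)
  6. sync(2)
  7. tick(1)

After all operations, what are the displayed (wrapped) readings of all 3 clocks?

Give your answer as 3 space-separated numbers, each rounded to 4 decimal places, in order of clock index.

Answer: 22.8000 21.0000 20.0000

Derivation:
After op 1 tick(7): ref=7.0000 raw=[8.4000 14.0000 14.0000]
After op 2 tick(5): ref=12.0000 raw=[14.4000 24.0000 24.0000]
After op 3 tick(5): ref=17.0000 raw=[20.4000 34.0000 34.0000]
After op 4 sync(1): ref=17.0000 raw=[20.4000 17.0000 34.0000]
After op 5 tick(1): ref=18.0000 raw=[21.6000 19.0000 36.0000]
After op 6 sync(2): ref=18.0000 raw=[21.6000 19.0000 18.0000]
After op 7 tick(1): ref=19.0000 raw=[22.8000 21.0000 20.0000]
Wrap final raw readings (mod 60): 22.8000 mod 60 = 22.8000; 21.0000 mod 60 = 21.0000; 20.0000 mod 60 = 20.0000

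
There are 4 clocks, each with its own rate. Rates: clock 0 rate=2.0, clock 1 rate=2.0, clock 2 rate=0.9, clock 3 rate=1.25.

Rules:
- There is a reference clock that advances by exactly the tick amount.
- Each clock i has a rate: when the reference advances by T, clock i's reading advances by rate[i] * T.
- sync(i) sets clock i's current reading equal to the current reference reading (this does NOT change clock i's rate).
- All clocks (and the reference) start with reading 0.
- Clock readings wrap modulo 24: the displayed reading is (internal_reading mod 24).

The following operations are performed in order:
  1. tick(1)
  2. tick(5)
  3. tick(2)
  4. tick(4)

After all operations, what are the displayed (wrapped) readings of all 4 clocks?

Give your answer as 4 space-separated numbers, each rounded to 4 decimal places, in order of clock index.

After op 1 tick(1): ref=1.0000 raw=[2.0000 2.0000 0.9000 1.2500]
After op 2 tick(5): ref=6.0000 raw=[12.0000 12.0000 5.4000 7.5000]
After op 3 tick(2): ref=8.0000 raw=[16.0000 16.0000 7.2000 10.0000]
After op 4 tick(4): ref=12.0000 raw=[24.0000 24.0000 10.8000 15.0000]
Wrap final raw readings (mod 24): 24.0000 mod 24 = 0.0000; 24.0000 mod 24 = 0.0000; 10.8000 mod 24 = 10.8000; 15.0000 mod 24 = 15.0000

Answer: 0.0000 0.0000 10.8000 15.0000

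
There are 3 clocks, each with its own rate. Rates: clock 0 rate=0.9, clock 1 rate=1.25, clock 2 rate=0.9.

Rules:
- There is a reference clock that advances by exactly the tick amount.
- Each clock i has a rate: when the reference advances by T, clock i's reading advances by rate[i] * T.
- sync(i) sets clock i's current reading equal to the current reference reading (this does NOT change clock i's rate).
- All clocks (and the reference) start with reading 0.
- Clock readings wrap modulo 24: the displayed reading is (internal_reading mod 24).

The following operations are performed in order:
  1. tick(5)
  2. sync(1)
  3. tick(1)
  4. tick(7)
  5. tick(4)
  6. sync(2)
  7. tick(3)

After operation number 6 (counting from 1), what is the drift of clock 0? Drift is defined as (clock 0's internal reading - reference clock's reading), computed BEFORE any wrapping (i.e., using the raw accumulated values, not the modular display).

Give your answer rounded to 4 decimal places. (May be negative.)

Answer: -1.7000

Derivation:
After op 1 tick(5): ref=5.0000 raw=[4.5000 6.2500 4.5000]
After op 2 sync(1): ref=5.0000 raw=[4.5000 5.0000 4.5000]
After op 3 tick(1): ref=6.0000 raw=[5.4000 6.2500 5.4000]
After op 4 tick(7): ref=13.0000 raw=[11.7000 15.0000 11.7000]
After op 5 tick(4): ref=17.0000 raw=[15.3000 20.0000 15.3000]
After op 6 sync(2): ref=17.0000 raw=[15.3000 20.0000 17.0000]
Drift of clock 0 after op 6: 15.3000 - 17.0000 = -1.7000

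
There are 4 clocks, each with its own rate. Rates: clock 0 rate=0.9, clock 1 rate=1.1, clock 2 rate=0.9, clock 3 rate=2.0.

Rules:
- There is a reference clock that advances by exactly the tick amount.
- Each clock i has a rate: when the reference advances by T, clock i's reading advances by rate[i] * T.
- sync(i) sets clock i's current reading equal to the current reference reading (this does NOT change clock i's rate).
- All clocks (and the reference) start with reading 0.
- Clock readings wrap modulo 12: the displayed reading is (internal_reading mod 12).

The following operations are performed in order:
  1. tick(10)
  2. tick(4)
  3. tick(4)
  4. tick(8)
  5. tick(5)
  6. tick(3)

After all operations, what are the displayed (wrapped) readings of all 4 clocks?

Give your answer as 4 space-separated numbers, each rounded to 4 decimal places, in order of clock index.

After op 1 tick(10): ref=10.0000 raw=[9.0000 11.0000 9.0000 20.0000]
After op 2 tick(4): ref=14.0000 raw=[12.6000 15.4000 12.6000 28.0000]
After op 3 tick(4): ref=18.0000 raw=[16.2000 19.8000 16.2000 36.0000]
After op 4 tick(8): ref=26.0000 raw=[23.4000 28.6000 23.4000 52.0000]
After op 5 tick(5): ref=31.0000 raw=[27.9000 34.1000 27.9000 62.0000]
After op 6 tick(3): ref=34.0000 raw=[30.6000 37.4000 30.6000 68.0000]
Wrap final raw readings (mod 12): 30.6000 mod 12 = 6.6000; 37.4000 mod 12 = 1.4000; 30.6000 mod 12 = 6.6000; 68.0000 mod 12 = 8.0000

Answer: 6.6000 1.4000 6.6000 8.0000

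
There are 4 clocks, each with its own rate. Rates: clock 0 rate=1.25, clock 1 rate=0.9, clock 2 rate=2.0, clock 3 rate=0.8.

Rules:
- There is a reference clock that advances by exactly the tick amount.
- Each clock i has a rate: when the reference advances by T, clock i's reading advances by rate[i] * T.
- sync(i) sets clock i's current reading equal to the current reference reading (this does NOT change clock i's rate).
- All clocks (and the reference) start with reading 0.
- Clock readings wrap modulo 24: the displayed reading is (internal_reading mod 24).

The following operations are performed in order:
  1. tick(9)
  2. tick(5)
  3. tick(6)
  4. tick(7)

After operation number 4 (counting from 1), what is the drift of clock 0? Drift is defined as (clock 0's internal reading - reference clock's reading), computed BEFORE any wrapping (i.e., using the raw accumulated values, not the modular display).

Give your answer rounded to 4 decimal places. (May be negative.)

Answer: 6.7500

Derivation:
After op 1 tick(9): ref=9.0000 raw=[11.2500 8.1000 18.0000 7.2000]
After op 2 tick(5): ref=14.0000 raw=[17.5000 12.6000 28.0000 11.2000]
After op 3 tick(6): ref=20.0000 raw=[25.0000 18.0000 40.0000 16.0000]
After op 4 tick(7): ref=27.0000 raw=[33.7500 24.3000 54.0000 21.6000]
Drift of clock 0 after op 4: 33.7500 - 27.0000 = 6.7500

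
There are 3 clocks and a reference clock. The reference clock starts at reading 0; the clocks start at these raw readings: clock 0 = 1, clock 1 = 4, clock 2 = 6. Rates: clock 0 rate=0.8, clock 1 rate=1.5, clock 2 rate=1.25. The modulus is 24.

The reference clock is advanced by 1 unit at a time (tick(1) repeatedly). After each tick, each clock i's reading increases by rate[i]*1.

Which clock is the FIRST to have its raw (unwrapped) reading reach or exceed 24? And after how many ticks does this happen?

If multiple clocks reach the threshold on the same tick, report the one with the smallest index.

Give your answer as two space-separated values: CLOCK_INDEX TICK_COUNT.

clock 0: start=1, rate=0.8, needs 24-1 = 23; ticks = ceil(23/0.8) = ceil(28.7500) = 29; reading at tick 29 = 1 + 0.8*29 = 24.2000
clock 1: start=4, rate=1.5, needs 24-4 = 20; ticks = ceil(20/1.5) = ceil(13.3333) = 14; reading at tick 14 = 4 + 1.5*14 = 25.0000
clock 2: start=6, rate=1.25, needs 24-6 = 18; ticks = ceil(18/1.25) = ceil(14.4000) = 15; reading at tick 15 = 6 + 1.25*15 = 24.7500
Minimum tick count = 14; winners = [1]; smallest index = 1

Answer: 1 14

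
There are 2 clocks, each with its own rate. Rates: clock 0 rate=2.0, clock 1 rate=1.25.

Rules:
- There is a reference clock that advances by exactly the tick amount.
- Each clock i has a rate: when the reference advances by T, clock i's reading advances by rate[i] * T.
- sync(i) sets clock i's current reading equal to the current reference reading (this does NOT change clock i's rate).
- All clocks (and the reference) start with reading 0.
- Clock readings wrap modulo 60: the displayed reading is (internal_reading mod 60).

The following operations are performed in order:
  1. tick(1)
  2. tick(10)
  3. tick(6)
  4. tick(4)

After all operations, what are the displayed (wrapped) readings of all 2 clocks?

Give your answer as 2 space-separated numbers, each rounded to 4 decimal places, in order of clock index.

Answer: 42.0000 26.2500

Derivation:
After op 1 tick(1): ref=1.0000 raw=[2.0000 1.2500]
After op 2 tick(10): ref=11.0000 raw=[22.0000 13.7500]
After op 3 tick(6): ref=17.0000 raw=[34.0000 21.2500]
After op 4 tick(4): ref=21.0000 raw=[42.0000 26.2500]
Wrap final raw readings (mod 60): 42.0000 mod 60 = 42.0000; 26.2500 mod 60 = 26.2500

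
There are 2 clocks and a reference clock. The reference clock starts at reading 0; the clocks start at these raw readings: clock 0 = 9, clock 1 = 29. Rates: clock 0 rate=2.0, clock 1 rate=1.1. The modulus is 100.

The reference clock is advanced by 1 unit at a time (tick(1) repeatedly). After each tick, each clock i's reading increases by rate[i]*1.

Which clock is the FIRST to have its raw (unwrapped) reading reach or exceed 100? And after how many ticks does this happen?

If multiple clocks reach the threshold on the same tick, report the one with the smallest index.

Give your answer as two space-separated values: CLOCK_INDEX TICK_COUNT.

Answer: 0 46

Derivation:
clock 0: start=9, rate=2.0, needs 100-9 = 91; ticks = ceil(91/2.0) = ceil(45.5000) = 46; reading at tick 46 = 9 + 2.0*46 = 101.0000
clock 1: start=29, rate=1.1, needs 100-29 = 71; ticks = ceil(71/1.1) = ceil(64.5455) = 65; reading at tick 65 = 29 + 1.1*65 = 100.5000
Minimum tick count = 46; winners = [0]; smallest index = 0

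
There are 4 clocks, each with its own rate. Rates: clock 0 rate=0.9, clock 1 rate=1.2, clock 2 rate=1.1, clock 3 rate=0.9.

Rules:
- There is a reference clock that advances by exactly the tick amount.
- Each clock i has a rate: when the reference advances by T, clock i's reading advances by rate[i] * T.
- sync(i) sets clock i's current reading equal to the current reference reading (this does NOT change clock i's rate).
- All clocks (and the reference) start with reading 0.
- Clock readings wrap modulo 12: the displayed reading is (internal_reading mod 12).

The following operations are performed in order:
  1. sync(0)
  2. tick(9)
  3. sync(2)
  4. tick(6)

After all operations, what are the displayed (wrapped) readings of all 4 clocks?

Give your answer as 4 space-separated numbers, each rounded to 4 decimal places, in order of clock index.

After op 1 sync(0): ref=0.0000 raw=[0.0000 0.0000 0.0000 0.0000]
After op 2 tick(9): ref=9.0000 raw=[8.1000 10.8000 9.9000 8.1000]
After op 3 sync(2): ref=9.0000 raw=[8.1000 10.8000 9.0000 8.1000]
After op 4 tick(6): ref=15.0000 raw=[13.5000 18.0000 15.6000 13.5000]
Wrap final raw readings (mod 12): 13.5000 mod 12 = 1.5000; 18.0000 mod 12 = 6.0000; 15.6000 mod 12 = 3.6000; 13.5000 mod 12 = 1.5000

Answer: 1.5000 6.0000 3.6000 1.5000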